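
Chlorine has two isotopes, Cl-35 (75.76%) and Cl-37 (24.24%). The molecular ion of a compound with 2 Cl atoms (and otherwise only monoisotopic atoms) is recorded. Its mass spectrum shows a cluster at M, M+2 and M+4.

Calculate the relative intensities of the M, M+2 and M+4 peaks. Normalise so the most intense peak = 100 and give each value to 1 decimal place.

100.0 : 64.0 : 10.2

The 2 Cl atoms are independent, so intensities follow the terms of (0.7576 + 0.2424)^2.
P(M) = 0.7576^2 = 0.573958
P(M+2) = 2 × 0.7576^1 × 0.2424^1 = 0.367284
P(M+4) = 0.2424^2 = 0.058758
The M peak is largest (0.573958); scaling to 100 gives 100.0 : 64.0 : 10.2.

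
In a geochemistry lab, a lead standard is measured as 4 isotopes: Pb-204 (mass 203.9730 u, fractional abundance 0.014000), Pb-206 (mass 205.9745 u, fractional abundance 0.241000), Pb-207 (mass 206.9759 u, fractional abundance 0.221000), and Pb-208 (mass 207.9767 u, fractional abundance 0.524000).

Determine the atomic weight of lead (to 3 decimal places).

Average mass = Σ (abundance × isotope mass) = 0.014000 × 203.9730 + 0.241000 × 205.9745 + 0.221000 × 206.9759 + 0.524000 × 207.9767
= 2.85562 + 49.63985 + 45.74167 + 108.97979 = 207.21693 u

207.217 u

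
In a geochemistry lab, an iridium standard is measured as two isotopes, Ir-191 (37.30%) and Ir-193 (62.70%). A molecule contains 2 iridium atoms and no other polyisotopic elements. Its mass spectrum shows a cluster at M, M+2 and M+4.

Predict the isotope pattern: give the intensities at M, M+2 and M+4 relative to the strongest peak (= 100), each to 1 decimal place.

The 2 Ir atoms are independent, so intensities follow the terms of (0.3730 + 0.6270)^2.
P(M) = 0.3730^2 = 0.139129
P(M+2) = 2 × 0.3730^1 × 0.6270^1 = 0.467742
P(M+4) = 0.6270^2 = 0.393129
The M+2 peak is largest (0.467742); scaling to 100 gives 29.7 : 100.0 : 84.0.

29.7 : 100.0 : 84.0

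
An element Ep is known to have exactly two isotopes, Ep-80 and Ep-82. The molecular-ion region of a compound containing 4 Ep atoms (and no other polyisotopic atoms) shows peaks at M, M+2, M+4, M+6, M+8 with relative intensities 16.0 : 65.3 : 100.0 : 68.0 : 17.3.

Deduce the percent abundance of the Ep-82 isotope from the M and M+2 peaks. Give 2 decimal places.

Let p = fractional abundance of Ep-80. I(M+2)/I(M) = [C(4,1)·p^3·(1−p)] / p^4 = 4·(1−p)/p = 65.3/16.0 = 4.0812
(1−p)/p = 4.0812/4 = 1.0203  ⇒  p = 1/(1 + 1.0203) = 0.4950
Ep-80: 49.50%, Ep-82: 50.50%.

50.50%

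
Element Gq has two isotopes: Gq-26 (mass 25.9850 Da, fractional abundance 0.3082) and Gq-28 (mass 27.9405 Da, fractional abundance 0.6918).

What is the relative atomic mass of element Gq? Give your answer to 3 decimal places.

Weight each isotope mass by its fractional abundance: 0.3082 × 25.9850 + 0.6918 × 27.9405
= 8.00858 + 19.32924 = 27.33782 Da

27.338 Da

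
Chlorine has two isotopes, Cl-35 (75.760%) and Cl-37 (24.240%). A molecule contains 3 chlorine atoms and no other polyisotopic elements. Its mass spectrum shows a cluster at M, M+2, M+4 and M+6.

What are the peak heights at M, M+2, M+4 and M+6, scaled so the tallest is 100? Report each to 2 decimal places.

100.00 : 95.99 : 30.71 : 3.28

Expanding (0.75760 + 0.24240)^3:
P(M) = 0.75760^3 = 0.434830
P(M+2) = 3 × 0.75760^2 × 0.24240^1 = 0.417382
P(M+4) = 3 × 0.75760^1 × 0.24240^2 = 0.133545
P(M+6) = 0.24240^3 = 0.014243
The M peak is largest (0.434830); scaling to 100 gives 100.00 : 95.99 : 30.71 : 3.28.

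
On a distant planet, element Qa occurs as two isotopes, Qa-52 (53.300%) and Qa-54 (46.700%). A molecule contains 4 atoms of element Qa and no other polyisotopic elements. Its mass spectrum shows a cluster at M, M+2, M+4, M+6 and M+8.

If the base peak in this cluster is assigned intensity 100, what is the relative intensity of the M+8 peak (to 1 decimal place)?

12.8

(0.53300 + 0.46700)^4 gives M 0.0807, M+2 0.2829, M+4 0.3717, M+6 0.2171, M+8 0.0476; the largest is M+4.
P(M+4) = C(4,2) × 0.53300^2 × 0.46700^2 = 6 × 0.284089 × 0.218089 = 0.371740 (base)
P(M+8) = C(4,4) × 0.53300^0 × 0.46700^4 = 1 × 1.0000 × 0.04756281 = 0.047563
Relative intensity = 0.047563 / 0.371740 × 100 = 12.8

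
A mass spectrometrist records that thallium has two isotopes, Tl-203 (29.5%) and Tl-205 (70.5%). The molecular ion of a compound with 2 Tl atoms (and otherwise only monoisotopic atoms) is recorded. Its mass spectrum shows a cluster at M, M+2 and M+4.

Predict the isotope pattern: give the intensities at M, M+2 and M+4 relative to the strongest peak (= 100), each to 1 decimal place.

Each Tl atom is independently Tl-203 (p = 0.295) or Tl-205 (q = 0.705); the cluster is the binomial expansion (p + q)^2.
P(M) = 0.295^2 = 0.087025
P(M+2) = 2 × 0.295^1 × 0.705^1 = 0.415950
P(M+4) = 0.705^2 = 0.497025
The M+4 peak is largest (0.497025); scaling to 100 gives 17.5 : 83.7 : 100.0.

17.5 : 83.7 : 100.0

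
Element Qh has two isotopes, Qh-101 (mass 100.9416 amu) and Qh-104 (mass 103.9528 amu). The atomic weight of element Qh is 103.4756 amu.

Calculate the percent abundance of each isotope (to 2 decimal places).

Writing the weighted mean with unknown fraction x of Qh-101:
100.9416·x + 103.9528·(1 − x) = 103.4756
(100.9416 − 103.9528)·x = 103.4756 − 103.9528
x = -0.4772 / -3.0112 = 0.15848 → 15.85% Qh-101, 84.15% Qh-104.

Qh-101: 15.85%, Qh-104: 84.15%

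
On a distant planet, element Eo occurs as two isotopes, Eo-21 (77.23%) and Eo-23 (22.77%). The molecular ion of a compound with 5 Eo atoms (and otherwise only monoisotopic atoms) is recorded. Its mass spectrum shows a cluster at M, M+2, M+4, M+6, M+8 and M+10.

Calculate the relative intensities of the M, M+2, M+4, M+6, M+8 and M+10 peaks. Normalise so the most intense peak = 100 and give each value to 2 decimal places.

Expanding (0.7723 + 0.2277)^5:
P(M) = 0.7723^5 = 0.274745
P(M+2) = 5 × 0.7723^4 × 0.2277^1 = 0.405021
P(M+4) = 10 × 0.7723^3 × 0.2277^2 = 0.238827
P(M+6) = 10 × 0.7723^2 × 0.2277^3 = 0.070414
P(M+8) = 5 × 0.7723^1 × 0.2277^4 = 0.010380
P(M+10) = 0.2277^5 = 0.000612
The M+2 peak is largest (0.405021); scaling to 100 gives 67.83 : 100.00 : 58.97 : 17.39 : 2.56 : 0.15.

67.83 : 100.00 : 58.97 : 17.39 : 2.56 : 0.15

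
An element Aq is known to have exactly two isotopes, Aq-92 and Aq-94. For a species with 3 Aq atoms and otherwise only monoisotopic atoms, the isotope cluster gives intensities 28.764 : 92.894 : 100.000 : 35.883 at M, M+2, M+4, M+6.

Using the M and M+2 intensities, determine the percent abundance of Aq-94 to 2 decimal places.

51.84%

Write p for the Aq-92 fraction. I(M+2)/I(M) = [C(3,1)·p^2·(1−p)] / p^3 = 3·(1−p)/p = 92.894/28.764 = 3.2295
(1−p)/p = 3.2295/3 = 1.0765  ⇒  p = 1/(1 + 1.0765) = 0.4816
Aq-92: 48.16%, Aq-94: 51.84%.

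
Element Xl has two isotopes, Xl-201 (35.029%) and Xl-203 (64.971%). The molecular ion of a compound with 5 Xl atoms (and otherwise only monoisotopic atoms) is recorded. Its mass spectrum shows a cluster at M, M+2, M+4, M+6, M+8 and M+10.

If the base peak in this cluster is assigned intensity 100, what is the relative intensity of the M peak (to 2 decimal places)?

(0.35029 + 0.64971)^5 gives M 0.0053, M+2 0.0489, M+4 0.1814, M+6 0.3365, M+8 0.3121, M+10 0.1158; the largest is M+6.
P(M+6) = C(5,3) × 0.35029^2 × 0.64971^3 = 10 × 0.12270308 × 0.27425759 = 0.336523 (base)
P(M) = C(5,0) × 0.35029^5 × 0.64971^0 = 1 × 0.00527398 × 1.0000 = 0.005274
Relative intensity = 0.005274 / 0.336523 × 100 = 1.57

1.57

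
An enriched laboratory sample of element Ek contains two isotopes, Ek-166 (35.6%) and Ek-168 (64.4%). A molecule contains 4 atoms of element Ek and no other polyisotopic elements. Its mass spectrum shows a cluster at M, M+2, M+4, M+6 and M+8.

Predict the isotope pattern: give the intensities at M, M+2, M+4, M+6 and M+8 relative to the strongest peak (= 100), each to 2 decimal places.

4.22 : 30.56 : 82.92 : 100.00 : 45.22

Each Ek atom is independently Ek-166 (p = 0.356) or Ek-168 (q = 0.644); the cluster is the binomial expansion (p + q)^4.
P(M) = 0.356^4 = 0.016062
P(M+2) = 4 × 0.356^3 × 0.644^1 = 0.116224
P(M+4) = 6 × 0.356^2 × 0.644^2 = 0.315372
P(M+6) = 4 × 0.356^1 × 0.644^3 = 0.380336
P(M+8) = 0.644^4 = 0.172006
The M+6 peak is largest (0.380336); scaling to 100 gives 4.22 : 30.56 : 82.92 : 100.00 : 45.22.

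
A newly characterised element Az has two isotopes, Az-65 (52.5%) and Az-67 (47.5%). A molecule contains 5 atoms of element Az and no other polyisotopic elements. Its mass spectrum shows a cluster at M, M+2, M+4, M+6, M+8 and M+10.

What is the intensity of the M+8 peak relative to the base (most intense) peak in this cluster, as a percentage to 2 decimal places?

Binomial terms of (0.525 + 0.475)^5: M 0.0399, M+2 0.1804, M+4 0.3265, M+6 0.2954, M+8 0.1336, M+10 0.0242 → M+4 is the base peak.
P(M+4) = C(5,2) × 0.525^3 × 0.475^2 = 10 × 0.14470313 × 0.225625 = 0.326486 (base)
P(M+8) = C(5,4) × 0.525^1 × 0.475^4 = 5 × 0.5250 × 0.05090664 = 0.133630
Relative intensity = 0.133630 / 0.326486 × 100 = 40.93

40.93%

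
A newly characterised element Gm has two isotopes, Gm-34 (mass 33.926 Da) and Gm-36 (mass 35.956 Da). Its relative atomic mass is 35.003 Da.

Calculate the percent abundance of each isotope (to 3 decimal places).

Gm-34: 46.946%, Gm-36: 53.054%

Let x be the fractional abundance of Gm-34; then Gm-36 has abundance 1 − x.
33.926·x + 35.956·(1 − x) = 35.003
(33.926 − 35.956)·x = 35.003 − 35.956
x = -0.953 / -2.030 = 0.46946 → 46.946% Gm-34, 53.054% Gm-36.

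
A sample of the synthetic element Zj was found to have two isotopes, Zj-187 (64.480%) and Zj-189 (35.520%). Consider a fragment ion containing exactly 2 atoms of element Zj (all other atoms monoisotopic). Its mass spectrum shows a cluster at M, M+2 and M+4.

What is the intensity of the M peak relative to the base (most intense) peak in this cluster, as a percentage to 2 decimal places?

90.77%

Binomial terms of (0.64480 + 0.35520)^2: M 0.4158, M+2 0.4581, M+4 0.1262 → M+2 is the base peak.
P(M+2) = C(2,1) × 0.64480^1 × 0.35520^1 = 2 × 0.6448 × 0.3552 = 0.458066 (base)
P(M) = C(2,0) × 0.64480^2 × 0.35520^0 = 1 × 0.41576704 × 1.0000 = 0.415767
Relative intensity = 0.415767 / 0.458066 × 100 = 90.77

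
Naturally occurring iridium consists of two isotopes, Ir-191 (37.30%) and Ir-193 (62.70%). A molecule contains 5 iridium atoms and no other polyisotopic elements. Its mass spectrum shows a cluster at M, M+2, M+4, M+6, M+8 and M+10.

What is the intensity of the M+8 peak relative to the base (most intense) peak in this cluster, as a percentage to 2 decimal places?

84.05%

Term probabilities: M 0.0072, M+2 0.0607, M+4 0.2040, M+6 0.3429, M+8 0.2882, M+10 0.0969. Base peak = M+6.
P(M+6) = C(5,3) × 0.3730^2 × 0.6270^3 = 10 × 0.139129 × 0.24649188 = 0.342942 (base)
P(M+8) = C(5,4) × 0.3730^1 × 0.6270^4 = 5 × 0.3730 × 0.15455041 = 0.288237
Relative intensity = 0.288237 / 0.342942 × 100 = 84.05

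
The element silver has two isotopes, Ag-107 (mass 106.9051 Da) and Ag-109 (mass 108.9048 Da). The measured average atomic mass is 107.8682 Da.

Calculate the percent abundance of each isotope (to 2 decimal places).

Writing the weighted mean with unknown fraction x of Ag-107:
106.9051·x + 108.9048·(1 − x) = 107.8682
(106.9051 − 108.9048)·x = 107.8682 − 108.9048
x = -1.0366 / -1.9997 = 0.51838 → 51.84% Ag-107, 48.16% Ag-109.

Ag-107: 51.84%, Ag-109: 48.16%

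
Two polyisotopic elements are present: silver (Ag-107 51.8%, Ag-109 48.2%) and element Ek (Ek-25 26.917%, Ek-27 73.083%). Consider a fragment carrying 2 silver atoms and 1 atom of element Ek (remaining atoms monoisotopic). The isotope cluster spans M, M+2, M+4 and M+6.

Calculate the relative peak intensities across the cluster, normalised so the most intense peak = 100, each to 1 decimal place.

Silver pattern (n=2): 0.268324 : 0.499352 : 0.232324
Element Ek pattern (n=1): 0.26917 : 0.73083
Convolve the two distributions (both contribute in 2-u steps):
  M: 0.268324×0.26917 = 0.072225
  M+2: 0.268324×0.73083 + 0.499352×0.26917 = 0.330510
  M+4: 0.499352×0.73083 + 0.232324×0.26917 = 0.427476
  M+6: 0.232324×0.73083 = 0.169789
Scale to base peak (0.427476) = 100: 16.9 : 77.3 : 100.0 : 39.7

16.9 : 77.3 : 100.0 : 39.7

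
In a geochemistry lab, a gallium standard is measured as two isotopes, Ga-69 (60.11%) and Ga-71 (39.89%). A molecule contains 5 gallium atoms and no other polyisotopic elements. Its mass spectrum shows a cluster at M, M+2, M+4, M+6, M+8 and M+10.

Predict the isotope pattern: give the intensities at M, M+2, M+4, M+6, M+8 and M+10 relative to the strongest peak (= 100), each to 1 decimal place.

Each Ga atom is independently Ga-69 (p = 0.6011) or Ga-71 (q = 0.3989); the cluster is the binomial expansion (p + q)^5.
P(M) = 0.6011^5 = 0.078475
P(M+2) = 5 × 0.6011^4 × 0.3989^1 = 0.260388
P(M+4) = 10 × 0.6011^3 × 0.3989^2 = 0.345596
P(M+6) = 10 × 0.6011^2 × 0.3989^3 = 0.229343
P(M+8) = 5 × 0.6011^1 × 0.3989^4 = 0.076098
P(M+10) = 0.3989^5 = 0.010100
The M+4 peak is largest (0.345596); scaling to 100 gives 22.7 : 75.3 : 100.0 : 66.4 : 22.0 : 2.9.

22.7 : 75.3 : 100.0 : 66.4 : 22.0 : 2.9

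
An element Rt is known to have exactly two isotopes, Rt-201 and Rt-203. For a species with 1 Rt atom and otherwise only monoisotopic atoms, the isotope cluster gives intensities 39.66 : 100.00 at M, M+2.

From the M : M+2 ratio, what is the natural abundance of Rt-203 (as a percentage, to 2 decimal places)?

71.60%

Write p for the Rt-201 fraction. I(M+2)/I(M) = [C(1,1)·p^0·(1−p)] / p^1 = 1·(1−p)/p = 100.00/39.66 = 2.5214
(1−p)/p = 2.5214/1 = 2.5214  ⇒  p = 1/(1 + 2.5214) = 0.2840
Rt-201: 28.40%, Rt-203: 71.60%.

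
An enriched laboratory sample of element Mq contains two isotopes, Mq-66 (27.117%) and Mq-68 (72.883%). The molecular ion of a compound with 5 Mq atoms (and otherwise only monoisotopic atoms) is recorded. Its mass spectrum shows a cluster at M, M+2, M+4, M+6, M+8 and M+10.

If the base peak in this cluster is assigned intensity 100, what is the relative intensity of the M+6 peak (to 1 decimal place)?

74.4

(0.27117 + 0.72883)^5 gives M 0.0015, M+2 0.0197, M+4 0.1059, M+6 0.2847, M+8 0.3826, M+10 0.2057; the largest is M+8.
P(M+8) = C(5,4) × 0.27117^1 × 0.72883^4 = 5 × 0.27117 × 0.28216618 = 0.382575 (base)
P(M+6) = C(5,3) × 0.27117^2 × 0.72883^3 = 10 × 0.07353317 × 0.38714952 = 0.284683
Relative intensity = 0.284683 / 0.382575 × 100 = 74.4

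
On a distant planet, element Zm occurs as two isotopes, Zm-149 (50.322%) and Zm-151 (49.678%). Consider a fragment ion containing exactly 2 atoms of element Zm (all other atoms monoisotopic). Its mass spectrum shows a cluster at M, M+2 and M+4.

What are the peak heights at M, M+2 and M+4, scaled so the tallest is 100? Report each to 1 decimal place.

50.6 : 100.0 : 49.4

Each Zm atom is independently Zm-149 (p = 0.50322) or Zm-151 (q = 0.49678); the cluster is the binomial expansion (p + q)^2.
P(M) = 0.50322^2 = 0.253230
P(M+2) = 2 × 0.50322^1 × 0.49678^1 = 0.499979
P(M+4) = 0.49678^2 = 0.246790
The M+2 peak is largest (0.499979); scaling to 100 gives 50.6 : 100.0 : 49.4.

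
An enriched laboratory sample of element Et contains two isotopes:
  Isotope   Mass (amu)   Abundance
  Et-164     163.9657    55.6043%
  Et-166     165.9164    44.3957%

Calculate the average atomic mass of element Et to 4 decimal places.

Weight each isotope mass by its fractional abundance: 0.556043 × 163.9657 + 0.443957 × 165.9164
= 91.17198 + 73.65975 = 164.83173 amu

164.8317 amu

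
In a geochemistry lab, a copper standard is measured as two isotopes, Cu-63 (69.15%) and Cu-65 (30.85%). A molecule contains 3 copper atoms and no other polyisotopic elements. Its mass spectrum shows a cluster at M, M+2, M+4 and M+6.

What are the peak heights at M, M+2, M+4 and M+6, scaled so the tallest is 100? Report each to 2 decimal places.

74.72 : 100.00 : 44.61 : 6.63

Each Cu atom is independently Cu-63 (p = 0.6915) or Cu-65 (q = 0.3085); the cluster is the binomial expansion (p + q)^3.
P(M) = 0.6915^3 = 0.330656
P(M+2) = 3 × 0.6915^2 × 0.3085^1 = 0.442548
P(M+4) = 3 × 0.6915^1 × 0.3085^2 = 0.197435
P(M+6) = 0.3085^3 = 0.029361
The M+2 peak is largest (0.442548); scaling to 100 gives 74.72 : 100.00 : 44.61 : 6.63.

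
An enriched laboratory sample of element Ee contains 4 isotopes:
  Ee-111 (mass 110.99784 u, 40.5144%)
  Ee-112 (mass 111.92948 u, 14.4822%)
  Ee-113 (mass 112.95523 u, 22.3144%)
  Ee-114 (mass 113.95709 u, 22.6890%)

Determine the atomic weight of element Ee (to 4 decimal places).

Ar = Σ fᵢ·mᵢ = 0.405144 × 110.99784 + 0.144822 × 111.92948 + 0.223144 × 112.95523 + 0.226890 × 113.95709
= 44.970109 + 16.209851 + 25.205282 + 25.855724 = 112.240966 u

112.2410 u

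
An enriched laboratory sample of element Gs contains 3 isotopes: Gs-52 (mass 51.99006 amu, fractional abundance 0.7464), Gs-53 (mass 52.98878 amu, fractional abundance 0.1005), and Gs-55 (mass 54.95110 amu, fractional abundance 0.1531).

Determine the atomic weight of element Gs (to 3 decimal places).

52.544 amu

The abundance-weighted mean is 0.7464 × 51.99006 + 0.1005 × 52.98878 + 0.1531 × 54.95110
= 38.805381 + 5.325372 + 8.413013 = 52.543766 amu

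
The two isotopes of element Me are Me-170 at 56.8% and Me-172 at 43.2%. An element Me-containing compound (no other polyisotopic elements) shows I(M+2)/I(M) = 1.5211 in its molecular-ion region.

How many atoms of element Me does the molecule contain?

For n independent Me atoms, I(M+2)/I(M) = n · (abundance Me-172) / (abundance Me-170) = n · 0.432/0.568.
n = 1.5211 × 0.568/0.432 = 2.00 ≈ 2

2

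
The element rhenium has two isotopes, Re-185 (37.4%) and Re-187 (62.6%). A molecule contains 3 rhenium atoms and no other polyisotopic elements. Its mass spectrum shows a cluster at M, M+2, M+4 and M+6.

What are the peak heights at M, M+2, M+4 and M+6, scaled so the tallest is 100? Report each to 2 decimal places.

Expanding (0.374 + 0.626)^3:
P(M) = 0.374^3 = 0.052314
P(M+2) = 3 × 0.374^2 × 0.626^1 = 0.262687
P(M+4) = 3 × 0.374^1 × 0.626^2 = 0.439685
P(M+6) = 0.626^3 = 0.245314
The M+4 peak is largest (0.439685); scaling to 100 gives 11.90 : 59.74 : 100.00 : 55.79.

11.90 : 59.74 : 100.00 : 55.79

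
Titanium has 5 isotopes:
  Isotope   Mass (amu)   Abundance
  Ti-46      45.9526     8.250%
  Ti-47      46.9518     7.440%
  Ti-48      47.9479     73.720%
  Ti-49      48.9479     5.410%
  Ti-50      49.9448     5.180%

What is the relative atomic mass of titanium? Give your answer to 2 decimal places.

Average mass = Σ (abundance × isotope mass) = 0.08250 × 45.9526 + 0.07440 × 46.9518 + 0.73720 × 47.9479 + 0.05410 × 48.9479 + 0.05180 × 49.9448
= 3.79109 + 3.49321 + 35.34719 + 2.64808 + 2.58714 = 47.86671 amu

47.87 amu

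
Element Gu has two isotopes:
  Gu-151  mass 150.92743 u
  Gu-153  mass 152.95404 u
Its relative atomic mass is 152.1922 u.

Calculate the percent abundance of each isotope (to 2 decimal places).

Gu-151: 37.59%, Gu-153: 62.41%

Writing the weighted mean with unknown fraction x of Gu-151:
150.92743·x + 152.95404·(1 − x) = 152.1922
(150.92743 − 152.95404)·x = 152.1922 − 152.95404
x = -0.76184 / -2.02661 = 0.37592 → 37.59% Gu-151, 62.41% Gu-153.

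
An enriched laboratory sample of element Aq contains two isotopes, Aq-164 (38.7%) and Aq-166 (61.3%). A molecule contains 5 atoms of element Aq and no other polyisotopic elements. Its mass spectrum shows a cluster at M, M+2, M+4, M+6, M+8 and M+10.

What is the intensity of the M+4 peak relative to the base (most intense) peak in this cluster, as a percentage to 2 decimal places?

63.13%

Binomial terms of (0.387 + 0.613)^5: M 0.0087, M+2 0.0688, M+4 0.2178, M+6 0.3450, M+8 0.2732, M+10 0.0866 → M+6 is the base peak.
P(M+6) = C(5,3) × 0.387^2 × 0.613^3 = 10 × 0.149769 × 0.2303464 = 0.344987 (base)
P(M+4) = C(5,2) × 0.387^3 × 0.613^2 = 10 × 0.0579606 × 0.375769 = 0.217798
Relative intensity = 0.217798 / 0.344987 × 100 = 63.13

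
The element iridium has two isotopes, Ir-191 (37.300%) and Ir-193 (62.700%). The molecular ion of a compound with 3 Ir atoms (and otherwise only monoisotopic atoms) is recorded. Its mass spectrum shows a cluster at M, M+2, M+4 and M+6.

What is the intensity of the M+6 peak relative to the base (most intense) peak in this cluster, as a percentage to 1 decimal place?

Binomial terms of (0.37300 + 0.62700)^3: M 0.0519, M+2 0.2617, M+4 0.4399, M+6 0.2465 → M+4 is the base peak.
P(M+4) = C(3,2) × 0.37300^1 × 0.62700^2 = 3 × 0.3730 × 0.393129 = 0.439911 (base)
P(M+6) = C(3,3) × 0.37300^0 × 0.62700^3 = 1 × 1.0000 × 0.24649188 = 0.246492
Relative intensity = 0.246492 / 0.439911 × 100 = 56.0

56.0%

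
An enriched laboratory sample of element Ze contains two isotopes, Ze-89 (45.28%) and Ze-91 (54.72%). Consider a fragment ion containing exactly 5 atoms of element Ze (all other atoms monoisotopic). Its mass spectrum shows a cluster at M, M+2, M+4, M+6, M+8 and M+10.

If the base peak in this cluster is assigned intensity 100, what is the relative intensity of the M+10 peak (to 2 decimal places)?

14.60

Term probabilities: M 0.0190, M+2 0.1150, M+4 0.2780, M+6 0.3359, M+8 0.2030, M+10 0.0491. Base peak = M+6.
P(M+6) = C(5,3) × 0.4528^2 × 0.5472^3 = 10 × 0.20502784 × 0.16384691 = 0.335932 (base)
P(M+10) = C(5,5) × 0.4528^0 × 0.5472^5 = 1 × 1.0000 × 0.04906033 = 0.049060
Relative intensity = 0.049060 / 0.335932 × 100 = 14.60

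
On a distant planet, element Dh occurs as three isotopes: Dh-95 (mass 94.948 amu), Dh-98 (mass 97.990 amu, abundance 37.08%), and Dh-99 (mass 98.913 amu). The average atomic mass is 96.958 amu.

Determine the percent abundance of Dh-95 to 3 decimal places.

The remaining 62.92% is split between Dh-95 (fraction x) and Dh-99 (fraction 0.6292 − x).
Substituting: 94.948x + 98.913(0.6292 − x) = 60.623308
(94.948 − 98.913)x = -1.6127516  ⇒  x = 0.40675, y = 0.22245
Dh-95: 40.675%, Dh-99: 22.245%.

40.675%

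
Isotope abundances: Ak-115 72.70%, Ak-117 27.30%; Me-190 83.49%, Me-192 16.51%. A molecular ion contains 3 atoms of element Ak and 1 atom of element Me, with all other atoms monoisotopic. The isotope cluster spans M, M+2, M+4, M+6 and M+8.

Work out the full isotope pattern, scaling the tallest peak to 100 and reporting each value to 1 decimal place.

75.5 : 100.0 : 48.8 : 10.3 : 0.8

Element Ak pattern (n=3): 0.38424058 : 0.43286525 : 0.16254775 : 0.02034642
Element Me pattern (n=1): 0.8349 : 0.1651
Convolve the two distributions (both contribute in 2-u steps):
  M: 0.38424058×0.8349 = 0.320802
  M+2: 0.38424058×0.1651 + 0.43286525×0.8349 = 0.424837
  M+4: 0.43286525×0.1651 + 0.16254775×0.8349 = 0.207177
  M+6: 0.16254775×0.1651 + 0.02034642×0.8349 = 0.043824
  M+8: 0.02034642×0.1651 = 0.003359
Scale to base peak (0.424837) = 100: 75.5 : 100.0 : 48.8 : 10.3 : 0.8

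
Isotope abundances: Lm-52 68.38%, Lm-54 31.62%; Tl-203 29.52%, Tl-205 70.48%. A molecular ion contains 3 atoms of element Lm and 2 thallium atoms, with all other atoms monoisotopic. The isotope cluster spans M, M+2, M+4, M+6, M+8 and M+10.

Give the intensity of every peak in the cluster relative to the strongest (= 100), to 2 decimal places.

Element Lm pattern (n=3): 0.31973287 : 0.4435487 : 0.20510398 : 0.03161445
Thallium pattern (n=2): 0.08714304 : 0.41611392 : 0.49674304
Convolve the two distributions (both contribute in 2-u steps):
  M: 0.31973287×0.08714304 = 0.027862
  M+2: 0.31973287×0.41611392 + 0.4435487×0.08714304 = 0.171697
  M+4: 0.31973287×0.49674304 + 0.4435487×0.41611392 + 0.20510398×0.08714304 = 0.361265
  M+6: 0.4435487×0.49674304 + 0.20510398×0.41611392 + 0.03161445×0.08714304 = 0.308431
  M+8: 0.20510398×0.49674304 + 0.03161445×0.41611392 = 0.115039
  M+10: 0.03161445×0.49674304 = 0.015704
Scale to base peak (0.361265) = 100: 7.71 : 47.53 : 100.00 : 85.38 : 31.84 : 4.35

7.71 : 47.53 : 100.00 : 85.38 : 31.84 : 4.35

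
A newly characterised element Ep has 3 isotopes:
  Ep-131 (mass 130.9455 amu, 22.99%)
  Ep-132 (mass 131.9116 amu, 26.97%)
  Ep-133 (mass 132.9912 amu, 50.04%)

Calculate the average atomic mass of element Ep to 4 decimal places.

132.2297 amu

Weight each isotope mass by its fractional abundance: 0.2299 × 130.9455 + 0.2697 × 131.9116 + 0.5004 × 132.9912
= 30.10437 + 35.57656 + 66.54880 = 132.22973 amu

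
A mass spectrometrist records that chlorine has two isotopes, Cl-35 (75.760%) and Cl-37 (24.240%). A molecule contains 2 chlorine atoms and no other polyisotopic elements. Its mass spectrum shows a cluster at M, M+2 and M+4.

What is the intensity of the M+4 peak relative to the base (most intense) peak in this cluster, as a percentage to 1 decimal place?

10.2%

Binomial terms of (0.75760 + 0.24240)^2: M 0.5740, M+2 0.3673, M+4 0.0588 → M is the base peak.
P(M) = C(2,0) × 0.75760^2 × 0.24240^0 = 1 × 0.57395776 × 1.0000 = 0.573958 (base)
P(M+4) = C(2,2) × 0.75760^0 × 0.24240^2 = 1 × 1.0000 × 0.05875776 = 0.058758
Relative intensity = 0.058758 / 0.573958 × 100 = 10.2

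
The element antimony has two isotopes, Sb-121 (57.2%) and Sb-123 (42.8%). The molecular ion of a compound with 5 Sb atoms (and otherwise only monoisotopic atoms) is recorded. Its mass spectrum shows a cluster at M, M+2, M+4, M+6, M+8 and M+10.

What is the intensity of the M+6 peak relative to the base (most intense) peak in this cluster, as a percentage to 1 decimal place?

74.8%

(0.572 + 0.428)^5 gives M 0.0612, M+2 0.2291, M+4 0.3428, M+6 0.2565, M+8 0.0960, M+10 0.0144; the largest is M+4.
P(M+4) = C(5,2) × 0.572^3 × 0.428^2 = 10 × 0.18714925 × 0.183184 = 0.342827 (base)
P(M+6) = C(5,3) × 0.572^2 × 0.428^3 = 10 × 0.327184 × 0.07840275 = 0.256521
Relative intensity = 0.256521 / 0.342827 × 100 = 74.8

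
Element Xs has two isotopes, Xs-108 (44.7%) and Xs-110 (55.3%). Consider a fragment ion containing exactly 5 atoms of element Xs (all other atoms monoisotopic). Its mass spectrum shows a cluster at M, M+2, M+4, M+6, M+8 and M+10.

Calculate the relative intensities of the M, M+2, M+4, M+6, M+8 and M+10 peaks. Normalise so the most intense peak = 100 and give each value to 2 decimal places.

5.28 : 32.67 : 80.83 : 100.00 : 61.86 : 15.31

The 5 Xs atoms are independent, so intensities follow the terms of (0.447 + 0.553)^5.
P(M) = 0.447^5 = 0.017846
P(M+2) = 5 × 0.447^4 × 0.553^1 = 0.110389
P(M+4) = 10 × 0.447^3 × 0.553^2 = 0.273132
P(M+6) = 10 × 0.447^2 × 0.553^3 = 0.337902
P(M+8) = 5 × 0.447^1 × 0.553^4 = 0.209015
P(M+10) = 0.553^5 = 0.051716
The M+6 peak is largest (0.337902); scaling to 100 gives 5.28 : 32.67 : 80.83 : 100.00 : 61.86 : 15.31.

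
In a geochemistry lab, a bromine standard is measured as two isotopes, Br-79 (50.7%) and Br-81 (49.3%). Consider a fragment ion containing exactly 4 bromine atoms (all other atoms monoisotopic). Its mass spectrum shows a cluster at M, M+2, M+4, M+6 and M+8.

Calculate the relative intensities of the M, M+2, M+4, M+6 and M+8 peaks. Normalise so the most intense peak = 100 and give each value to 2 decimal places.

17.63 : 68.56 : 100.00 : 64.83 : 15.76

The 4 Br atoms are independent, so intensities follow the terms of (0.507 + 0.493)^4.
P(M) = 0.507^4 = 0.066074
P(M+2) = 4 × 0.507^3 × 0.493^1 = 0.256999
P(M+4) = 6 × 0.507^2 × 0.493^2 = 0.374853
P(M+6) = 4 × 0.507^1 × 0.493^3 = 0.243001
P(M+8) = 0.493^4 = 0.059073
The M+4 peak is largest (0.374853); scaling to 100 gives 17.63 : 68.56 : 100.00 : 64.83 : 15.76.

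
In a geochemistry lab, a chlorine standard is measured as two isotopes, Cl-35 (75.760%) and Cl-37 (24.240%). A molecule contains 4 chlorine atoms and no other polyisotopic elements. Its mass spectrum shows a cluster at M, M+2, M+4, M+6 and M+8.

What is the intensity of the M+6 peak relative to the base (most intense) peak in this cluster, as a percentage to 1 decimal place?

10.2%

Binomial terms of (0.75760 + 0.24240)^4: M 0.3294, M+2 0.4216, M+4 0.2023, M+6 0.0432, M+8 0.0035 → M+2 is the base peak.
P(M+2) = C(4,1) × 0.75760^3 × 0.24240^1 = 4 × 0.4348304 × 0.2424 = 0.421612 (base)
P(M+6) = C(4,3) × 0.75760^1 × 0.24240^3 = 4 × 0.7576 × 0.01424288 = 0.043162
Relative intensity = 0.043162 / 0.421612 × 100 = 10.2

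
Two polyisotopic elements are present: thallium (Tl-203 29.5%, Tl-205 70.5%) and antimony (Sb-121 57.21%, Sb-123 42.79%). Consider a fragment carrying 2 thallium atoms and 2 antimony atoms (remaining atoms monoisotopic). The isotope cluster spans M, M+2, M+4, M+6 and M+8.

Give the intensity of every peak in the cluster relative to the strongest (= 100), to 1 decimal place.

7.5 : 46.8 : 100.0 : 83.6 : 23.8

Thallium pattern (n=2): 0.087025 : 0.41595 : 0.497025
Antimony pattern (n=2): 0.32729841 : 0.48960318 : 0.18309841
Convolve the two distributions (both contribute in 2-u steps):
  M: 0.087025×0.32729841 = 0.028483
  M+2: 0.087025×0.48960318 + 0.41595×0.32729841 = 0.178747
  M+4: 0.087025×0.18309841 + 0.41595×0.48960318 + 0.497025×0.32729841 = 0.382260
  M+6: 0.41595×0.18309841 + 0.497025×0.48960318 = 0.319505
  M+8: 0.497025×0.18309841 = 0.091004
Scale to base peak (0.382260) = 100: 7.5 : 46.8 : 100.0 : 83.6 : 23.8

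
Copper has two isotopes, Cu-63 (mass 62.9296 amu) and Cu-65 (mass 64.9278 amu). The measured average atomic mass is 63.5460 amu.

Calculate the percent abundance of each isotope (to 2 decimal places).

With x = fraction of Cu-63 (so Cu-65 is 1 − x):
62.9296·x + 64.9278·(1 − x) = 63.5460
(62.9296 − 64.9278)·x = 63.5460 − 64.9278
x = -1.3818 / -1.9982 = 0.69152 → 69.15% Cu-63, 30.85% Cu-65.

Cu-63: 69.15%, Cu-65: 30.85%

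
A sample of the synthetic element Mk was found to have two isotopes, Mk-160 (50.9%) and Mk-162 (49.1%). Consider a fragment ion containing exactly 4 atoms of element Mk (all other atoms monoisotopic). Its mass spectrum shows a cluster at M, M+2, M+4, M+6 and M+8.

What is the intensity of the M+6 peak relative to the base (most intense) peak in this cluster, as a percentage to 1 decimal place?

(0.509 + 0.491)^4 gives M 0.0671, M+2 0.2590, M+4 0.3748, M+6 0.2410, M+8 0.0581; the largest is M+4.
P(M+4) = C(4,2) × 0.509^2 × 0.491^2 = 6 × 0.259081 × 0.241081 = 0.374757 (base)
P(M+6) = C(4,3) × 0.509^1 × 0.491^3 = 4 × 0.5090 × 0.11837077 = 0.241003
Relative intensity = 0.241003 / 0.374757 × 100 = 64.3

64.3%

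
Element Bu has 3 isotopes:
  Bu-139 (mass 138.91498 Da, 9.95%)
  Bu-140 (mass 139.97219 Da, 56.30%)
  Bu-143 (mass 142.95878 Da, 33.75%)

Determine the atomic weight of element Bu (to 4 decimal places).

140.8750 Da

Ar = Σ fᵢ·mᵢ = 0.0995 × 138.91498 + 0.5630 × 139.97219 + 0.3375 × 142.95878
= 13.822041 + 78.804343 + 48.248588 = 140.874972 Da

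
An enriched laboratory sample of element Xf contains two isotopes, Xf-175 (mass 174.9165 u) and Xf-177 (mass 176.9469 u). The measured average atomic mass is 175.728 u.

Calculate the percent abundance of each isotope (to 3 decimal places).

Xf-175: 60.033%, Xf-177: 39.967%

Writing the weighted mean with unknown fraction x of Xf-175:
174.9165·x + 176.9469·(1 − x) = 175.728
(174.9165 − 176.9469)·x = 175.728 − 176.9469
x = -1.2189 / -2.0304 = 0.60033 → 60.033% Xf-175, 39.967% Xf-177.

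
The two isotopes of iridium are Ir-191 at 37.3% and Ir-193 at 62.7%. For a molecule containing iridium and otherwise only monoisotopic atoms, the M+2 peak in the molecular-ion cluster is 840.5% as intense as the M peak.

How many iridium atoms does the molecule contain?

5

For n independent Ir atoms, I(M+2)/I(M) = n · (abundance Ir-193) / (abundance Ir-191) = n · 0.627/0.373.
n = 8.405 × 0.373/0.627 = 5.00 ≈ 5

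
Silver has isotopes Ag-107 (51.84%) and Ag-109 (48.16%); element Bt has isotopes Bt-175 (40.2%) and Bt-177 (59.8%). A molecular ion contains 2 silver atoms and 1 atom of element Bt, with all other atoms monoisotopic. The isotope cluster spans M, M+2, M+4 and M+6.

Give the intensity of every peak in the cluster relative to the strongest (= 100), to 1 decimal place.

Silver pattern (n=2): 0.26873856 : 0.49932288 : 0.23193856
Element Bt pattern (n=1): 0.4020 : 0.5980
Convolve the two distributions (both contribute in 2-u steps):
  M: 0.26873856×0.4020 = 0.108033
  M+2: 0.26873856×0.5980 + 0.49932288×0.4020 = 0.361433
  M+4: 0.49932288×0.5980 + 0.23193856×0.4020 = 0.391834
  M+6: 0.23193856×0.5980 = 0.138699
Scale to base peak (0.391834) = 100: 27.6 : 92.2 : 100.0 : 35.4

27.6 : 92.2 : 100.0 : 35.4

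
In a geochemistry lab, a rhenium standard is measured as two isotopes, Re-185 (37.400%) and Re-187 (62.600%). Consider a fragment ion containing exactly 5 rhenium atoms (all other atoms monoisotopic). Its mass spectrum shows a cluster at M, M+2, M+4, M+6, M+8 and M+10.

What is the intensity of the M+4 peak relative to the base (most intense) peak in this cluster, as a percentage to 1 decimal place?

59.7%

(0.37400 + 0.62600)^5 gives M 0.0073, M+2 0.0612, M+4 0.2050, M+6 0.3431, M+8 0.2872, M+10 0.0961; the largest is M+6.
P(M+6) = C(5,3) × 0.37400^2 × 0.62600^3 = 10 × 0.139876 × 0.24531438 = 0.343136 (base)
P(M+4) = C(5,2) × 0.37400^3 × 0.62600^2 = 10 × 0.05231362 × 0.391876 = 0.205005
Relative intensity = 0.205005 / 0.343136 × 100 = 59.7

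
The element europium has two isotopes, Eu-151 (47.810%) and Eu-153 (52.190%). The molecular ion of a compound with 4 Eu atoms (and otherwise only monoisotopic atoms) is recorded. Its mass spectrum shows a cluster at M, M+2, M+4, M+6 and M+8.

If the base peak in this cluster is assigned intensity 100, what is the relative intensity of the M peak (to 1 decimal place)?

14.0

(0.47810 + 0.52190)^4 gives M 0.0522, M+2 0.2281, M+4 0.3736, M+6 0.2719, M+8 0.0742; the largest is M+4.
P(M+4) = C(4,2) × 0.47810^2 × 0.52190^2 = 6 × 0.22857961 × 0.27237961 = 0.373563 (base)
P(M) = C(4,0) × 0.47810^4 × 0.52190^0 = 1 × 0.05224864 × 1.0000 = 0.052249
Relative intensity = 0.052249 / 0.373563 × 100 = 14.0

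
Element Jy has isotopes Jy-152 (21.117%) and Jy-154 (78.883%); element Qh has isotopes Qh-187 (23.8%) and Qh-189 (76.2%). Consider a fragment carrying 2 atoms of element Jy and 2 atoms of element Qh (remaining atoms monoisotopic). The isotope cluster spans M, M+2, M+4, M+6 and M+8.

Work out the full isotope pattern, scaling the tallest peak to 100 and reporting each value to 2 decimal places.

0.60 : 8.36 : 43.42 : 100.00 : 86.20

Element Jy pattern (n=2): 0.04459277 : 0.33315446 : 0.62225277
Element Qh pattern (n=2): 0.056644 : 0.362712 : 0.580644
Convolve the two distributions (both contribute in 2-u steps):
  M: 0.04459277×0.056644 = 0.002526
  M+2: 0.04459277×0.362712 + 0.33315446×0.056644 = 0.035046
  M+4: 0.04459277×0.580644 + 0.33315446×0.362712 + 0.62225277×0.056644 = 0.181979
  M+6: 0.33315446×0.580644 + 0.62225277×0.362712 = 0.419143
  M+8: 0.62225277×0.580644 = 0.361307
Scale to base peak (0.419143) = 100: 0.60 : 8.36 : 43.42 : 100.00 : 86.20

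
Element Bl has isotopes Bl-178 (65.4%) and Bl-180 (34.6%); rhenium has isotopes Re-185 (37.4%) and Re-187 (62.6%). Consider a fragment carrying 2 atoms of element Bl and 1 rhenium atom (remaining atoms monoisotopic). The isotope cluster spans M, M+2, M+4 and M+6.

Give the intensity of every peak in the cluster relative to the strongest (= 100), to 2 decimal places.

Element Bl pattern (n=2): 0.427716 : 0.452568 : 0.119716
Rhenium pattern (n=1): 0.3740 : 0.6260
Convolve the two distributions (both contribute in 2-u steps):
  M: 0.427716×0.3740 = 0.159966
  M+2: 0.427716×0.6260 + 0.452568×0.3740 = 0.437011
  M+4: 0.452568×0.6260 + 0.119716×0.3740 = 0.328081
  M+6: 0.119716×0.6260 = 0.074942
Scale to base peak (0.437011) = 100: 36.60 : 100.00 : 75.07 : 17.15

36.60 : 100.00 : 75.07 : 17.15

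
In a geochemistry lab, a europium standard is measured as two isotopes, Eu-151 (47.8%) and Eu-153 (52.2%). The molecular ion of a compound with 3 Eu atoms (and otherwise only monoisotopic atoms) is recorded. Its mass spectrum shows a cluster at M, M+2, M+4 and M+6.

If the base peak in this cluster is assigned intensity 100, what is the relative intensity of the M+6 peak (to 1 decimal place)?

(0.478 + 0.522)^3 gives M 0.1092, M+2 0.3578, M+4 0.3907, M+6 0.1422; the largest is M+4.
P(M+4) = C(3,2) × 0.478^1 × 0.522^2 = 3 × 0.4780 × 0.272484 = 0.390742 (base)
P(M+6) = C(3,3) × 0.478^0 × 0.522^3 = 1 × 1.0000 × 0.14223665 = 0.142237
Relative intensity = 0.142237 / 0.390742 × 100 = 36.4

36.4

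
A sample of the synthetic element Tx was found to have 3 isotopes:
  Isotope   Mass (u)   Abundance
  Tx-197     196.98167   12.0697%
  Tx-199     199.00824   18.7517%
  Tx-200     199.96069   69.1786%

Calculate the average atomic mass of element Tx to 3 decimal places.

Ar = Σ fᵢ·mᵢ = 0.120697 × 196.98167 + 0.187517 × 199.00824 + 0.691786 × 199.96069
= 23.775097 + 37.317428 + 138.330006 = 199.422531 u

199.423 u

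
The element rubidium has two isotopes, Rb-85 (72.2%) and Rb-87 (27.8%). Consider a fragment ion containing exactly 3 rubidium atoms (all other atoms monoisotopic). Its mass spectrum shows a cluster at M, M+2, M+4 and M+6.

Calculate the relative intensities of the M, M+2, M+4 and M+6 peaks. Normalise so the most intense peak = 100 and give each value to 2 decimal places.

86.57 : 100.00 : 38.50 : 4.94

Expanding (0.722 + 0.278)^3:
P(M) = 0.722^3 = 0.376367
P(M+2) = 3 × 0.722^2 × 0.278^1 = 0.434751
P(M+4) = 3 × 0.722^1 × 0.278^2 = 0.167397
P(M+6) = 0.278^3 = 0.021485
The M+2 peak is largest (0.434751); scaling to 100 gives 86.57 : 100.00 : 38.50 : 4.94.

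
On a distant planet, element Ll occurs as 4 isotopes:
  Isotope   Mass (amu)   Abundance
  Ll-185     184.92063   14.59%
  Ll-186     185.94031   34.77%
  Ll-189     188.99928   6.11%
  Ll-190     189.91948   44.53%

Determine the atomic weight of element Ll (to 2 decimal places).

187.75 amu

Average mass = Σ (abundance × isotope mass) = 0.1459 × 184.92063 + 0.3477 × 185.94031 + 0.0611 × 188.99928 + 0.4453 × 189.91948
= 26.979920 + 64.651446 + 11.547856 + 84.571144 = 187.750366 amu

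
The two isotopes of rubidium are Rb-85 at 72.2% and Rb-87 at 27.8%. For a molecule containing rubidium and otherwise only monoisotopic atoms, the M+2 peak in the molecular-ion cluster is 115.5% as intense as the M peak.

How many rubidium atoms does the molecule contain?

3

With n Rb atoms, P(M+2)/P(M) = C(n,1)·p^(n−1)q / p^n = n·q/p = n · 0.278/0.722.
n = 1.155 × 0.722/0.278 = 3.00 ≈ 3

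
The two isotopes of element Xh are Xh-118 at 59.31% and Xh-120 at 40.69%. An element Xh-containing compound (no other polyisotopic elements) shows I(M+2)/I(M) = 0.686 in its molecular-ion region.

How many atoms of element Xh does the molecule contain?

1

For n independent Xh atoms, I(M+2)/I(M) = n · (abundance Xh-120) / (abundance Xh-118) = n · 0.4069/0.5931.
n = 0.686 × 0.5931/0.4069 = 1.00 ≈ 1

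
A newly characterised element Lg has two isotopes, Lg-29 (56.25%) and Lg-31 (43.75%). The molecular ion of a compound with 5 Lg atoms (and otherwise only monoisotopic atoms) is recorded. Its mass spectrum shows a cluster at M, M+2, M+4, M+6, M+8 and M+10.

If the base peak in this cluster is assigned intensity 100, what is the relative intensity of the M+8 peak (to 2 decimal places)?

30.25

Binomial terms of (0.5625 + 0.4375)^5: M 0.0563, M+2 0.2190, M+4 0.3407, M+6 0.2650, M+8 0.1030, M+10 0.0160 → M+4 is the base peak.
P(M+4) = C(5,2) × 0.5625^3 × 0.4375^2 = 10 × 0.17797852 × 0.19140625 = 0.340662 (base)
P(M+8) = C(5,4) × 0.5625^1 × 0.4375^4 = 5 × 0.5625 × 0.03663635 = 0.103040
Relative intensity = 0.103040 / 0.340662 × 100 = 30.25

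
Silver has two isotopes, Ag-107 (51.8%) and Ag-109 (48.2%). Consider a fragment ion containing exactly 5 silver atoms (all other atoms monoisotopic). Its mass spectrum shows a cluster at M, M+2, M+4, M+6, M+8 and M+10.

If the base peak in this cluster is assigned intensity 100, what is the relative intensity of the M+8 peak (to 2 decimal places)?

43.29

(0.518 + 0.482)^5 gives M 0.0373, M+2 0.1735, M+4 0.3229, M+6 0.3005, M+8 0.1398, M+10 0.0260; the largest is M+4.
P(M+4) = C(5,2) × 0.518^3 × 0.482^2 = 10 × 0.13899183 × 0.232324 = 0.322911 (base)
P(M+8) = C(5,4) × 0.518^1 × 0.482^4 = 5 × 0.5180 × 0.05397444 = 0.139794
Relative intensity = 0.139794 / 0.322911 × 100 = 43.29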